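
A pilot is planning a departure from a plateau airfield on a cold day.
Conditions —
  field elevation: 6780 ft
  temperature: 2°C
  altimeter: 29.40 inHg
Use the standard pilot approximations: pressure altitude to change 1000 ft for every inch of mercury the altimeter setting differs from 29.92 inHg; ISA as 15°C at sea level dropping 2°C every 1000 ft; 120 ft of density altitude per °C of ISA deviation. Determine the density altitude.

Pressure altitude = 6780 + (29.92 − 29.40) × 1000 = 6780 + (+520) = 7300 ft.
ISA temperature at 7300 ft = 15 − 2 × (7300/1000) = 0.4°C.
ISA deviation = 2 − 0.4 = +1.6°C.
Density altitude = 7300 + 120 × (1.6) = 7492 ft.

7492 ft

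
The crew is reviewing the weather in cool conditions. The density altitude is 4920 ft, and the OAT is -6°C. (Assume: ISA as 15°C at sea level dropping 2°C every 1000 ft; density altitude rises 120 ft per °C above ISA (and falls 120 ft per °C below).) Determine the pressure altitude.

6000 ft

DA = PA + 120 × (OAT − (15 − 2·PA/1000)) = PA + 120·OAT − 1800 + 0.24·PA = 1.24·PA + 120·OAT − 1800.
So 1.24·PA = 4920 − 120 × (-6) + 1800 = 7440.
PA = 7440 / 1.24 = 6000 ft.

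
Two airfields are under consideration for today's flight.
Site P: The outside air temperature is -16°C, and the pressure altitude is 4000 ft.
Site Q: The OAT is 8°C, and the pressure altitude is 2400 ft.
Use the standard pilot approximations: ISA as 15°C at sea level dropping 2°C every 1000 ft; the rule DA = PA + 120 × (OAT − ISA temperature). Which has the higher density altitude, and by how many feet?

Site P: ISA temp = 7°C, deviation -23°C, DA = 4000 + 120 × (-23) = 1240 ft.
Site Q: ISA temp = 10.2°C, deviation -2.2°C, DA = 2400 + 120 × (-2.2) = 2136 ft.
Site Q is higher by 2136 − 1240 = 896 ft.

Site Q by 896 ft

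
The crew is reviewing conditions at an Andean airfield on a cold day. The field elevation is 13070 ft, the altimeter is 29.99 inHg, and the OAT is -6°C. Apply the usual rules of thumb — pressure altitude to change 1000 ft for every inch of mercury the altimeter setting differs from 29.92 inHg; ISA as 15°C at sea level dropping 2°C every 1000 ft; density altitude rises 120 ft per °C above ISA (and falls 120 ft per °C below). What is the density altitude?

13600 ft

Pressure altitude = 13070 + (29.92 − 29.99) × 1000 = 13070 + (-70) = 13000 ft.
ISA temperature at 13000 ft = 15 − 2 × (13000/1000) = -11°C.
ISA deviation = -6 − (-11) = +5°C.
Density altitude = 13000 + 120 × (5) = 13600 ft.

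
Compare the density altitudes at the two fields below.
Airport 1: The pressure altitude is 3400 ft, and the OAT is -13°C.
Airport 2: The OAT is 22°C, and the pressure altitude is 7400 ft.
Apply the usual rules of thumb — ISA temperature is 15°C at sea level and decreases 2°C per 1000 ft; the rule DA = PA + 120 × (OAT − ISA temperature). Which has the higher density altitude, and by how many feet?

Airport 2 by 9160 ft

Airport 1: ISA temp = 8.2°C, deviation -21.2°C, DA = 3400 + 120 × (-21.2) = 856 ft.
Airport 2: ISA temp = 0.2°C, deviation +21.8°C, DA = 7400 + 120 × 21.8 = 10016 ft.
Airport 2 is higher by 10016 − 856 = 9160 ft.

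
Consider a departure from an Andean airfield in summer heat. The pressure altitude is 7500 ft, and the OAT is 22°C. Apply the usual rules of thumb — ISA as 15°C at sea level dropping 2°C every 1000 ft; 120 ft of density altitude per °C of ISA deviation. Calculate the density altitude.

10140 ft

ISA temperature at 7500 ft = 15 − 2 × (7500/1000) = 0°C.
ISA deviation = 22 − 0 = +22°C.
Density altitude = 7500 + 120 × (22) = 7500 + (+2640) = 10140 ft.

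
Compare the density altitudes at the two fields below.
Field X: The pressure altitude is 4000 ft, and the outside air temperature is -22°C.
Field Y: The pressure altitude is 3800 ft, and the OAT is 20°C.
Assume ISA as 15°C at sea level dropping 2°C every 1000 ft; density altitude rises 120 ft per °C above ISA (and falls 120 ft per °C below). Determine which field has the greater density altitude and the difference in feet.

Field X: ISA temp = 7°C, deviation -29°C, DA = 4000 + 120 × (-29) = 520 ft.
Field Y: ISA temp = 7.4°C, deviation +12.6°C, DA = 3800 + 120 × 12.6 = 5312 ft.
Field Y is higher by 5312 − 520 = 4792 ft.

Field Y by 4792 ft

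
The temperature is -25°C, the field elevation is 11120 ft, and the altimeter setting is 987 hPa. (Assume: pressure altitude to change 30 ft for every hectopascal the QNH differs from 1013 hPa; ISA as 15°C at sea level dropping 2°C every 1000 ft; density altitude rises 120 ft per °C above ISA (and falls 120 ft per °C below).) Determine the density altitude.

9956 ft

Pressure altitude = 11120 + (1013 − 987) × 30 = 11120 + (+780) = 11900 ft.
ISA temperature at 11900 ft = 15 − 2 × (11900/1000) = -8.8°C.
ISA deviation = -25 − (-8.8) = -16.2°C.
Density altitude = 11900 + 120 × (-16.2) = 9956 ft.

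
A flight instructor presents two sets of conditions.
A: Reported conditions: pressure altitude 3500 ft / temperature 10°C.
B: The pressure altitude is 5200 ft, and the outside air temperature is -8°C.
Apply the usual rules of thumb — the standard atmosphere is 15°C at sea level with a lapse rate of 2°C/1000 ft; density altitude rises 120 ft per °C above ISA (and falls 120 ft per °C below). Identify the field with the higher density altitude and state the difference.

A by 52 ft

A: ISA temp = 8°C, deviation +2°C, DA = 3500 + 120 × 2 = 3740 ft.
B: ISA temp = 4.6°C, deviation -12.6°C, DA = 5200 + 120 × (-12.6) = 3688 ft.
A is higher by 3740 − 3688 = 52 ft.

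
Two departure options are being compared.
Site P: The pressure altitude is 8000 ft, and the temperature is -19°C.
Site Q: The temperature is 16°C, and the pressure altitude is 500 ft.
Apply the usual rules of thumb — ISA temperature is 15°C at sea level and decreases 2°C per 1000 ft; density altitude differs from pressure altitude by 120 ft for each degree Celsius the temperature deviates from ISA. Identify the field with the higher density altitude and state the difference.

Site P by 5100 ft

Site P: ISA temp = -1°C, deviation -18°C, DA = 8000 + 120 × (-18) = 5840 ft.
Site Q: ISA temp = 14°C, deviation +2°C, DA = 500 + 120 × 2 = 740 ft.
Site P is higher by 5840 − 740 = 5100 ft.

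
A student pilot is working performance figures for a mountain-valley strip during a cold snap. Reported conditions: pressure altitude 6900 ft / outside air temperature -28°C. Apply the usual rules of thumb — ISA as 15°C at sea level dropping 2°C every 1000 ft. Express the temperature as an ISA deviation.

ISA-29.2°C

ISA temperature at 6900 ft = 15 − 2 × (6900/1000) = 1.2°C.
Deviation = OAT − ISA = -28 − 1.2 = -29.2°C.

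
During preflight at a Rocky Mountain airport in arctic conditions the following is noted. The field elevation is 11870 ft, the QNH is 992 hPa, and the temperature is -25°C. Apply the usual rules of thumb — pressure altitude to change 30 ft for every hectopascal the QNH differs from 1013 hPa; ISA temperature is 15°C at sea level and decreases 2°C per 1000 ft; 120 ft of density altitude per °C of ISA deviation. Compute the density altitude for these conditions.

10700 ft

Pressure altitude = 11870 + (1013 − 992) × 30 = 11870 + (+630) = 12500 ft.
ISA temperature at 12500 ft = 15 − 2 × (12500/1000) = -10°C.
ISA deviation = -25 − (-10) = -15°C.
Density altitude = 12500 + 120 × (-15) = 10700 ft.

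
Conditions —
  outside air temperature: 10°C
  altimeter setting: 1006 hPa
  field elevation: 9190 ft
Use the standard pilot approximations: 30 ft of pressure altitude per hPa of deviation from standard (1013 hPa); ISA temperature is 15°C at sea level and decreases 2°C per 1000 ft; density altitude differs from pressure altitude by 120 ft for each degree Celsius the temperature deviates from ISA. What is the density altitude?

11056 ft

Pressure altitude = 9190 + (1013 − 1006) × 30 = 9190 + (+210) = 9400 ft.
ISA temperature at 9400 ft = 15 − 2 × (9400/1000) = -3.8°C.
ISA deviation = 10 − (-3.8) = +13.8°C.
Density altitude = 9400 + 120 × (13.8) = 11056 ft.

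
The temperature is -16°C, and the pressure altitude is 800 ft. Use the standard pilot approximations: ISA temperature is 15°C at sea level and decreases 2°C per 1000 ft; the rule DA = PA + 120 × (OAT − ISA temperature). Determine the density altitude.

ISA temperature at 800 ft = 15 − 2 × (800/1000) = 13.4°C.
ISA deviation = -16 − 13.4 = -29.4°C.
Density altitude = 800 + 120 × (-29.4) = 800 + (-3528) = -2728 ft.

-2728 ft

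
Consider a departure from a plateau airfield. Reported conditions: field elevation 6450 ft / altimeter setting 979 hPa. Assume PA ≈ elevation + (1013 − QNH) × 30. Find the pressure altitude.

7470 ft

Pressure correction = (1013 − 979) × 30 = +1020 ft.
Pressure altitude = 6450 + (+1020) = 7470 ft.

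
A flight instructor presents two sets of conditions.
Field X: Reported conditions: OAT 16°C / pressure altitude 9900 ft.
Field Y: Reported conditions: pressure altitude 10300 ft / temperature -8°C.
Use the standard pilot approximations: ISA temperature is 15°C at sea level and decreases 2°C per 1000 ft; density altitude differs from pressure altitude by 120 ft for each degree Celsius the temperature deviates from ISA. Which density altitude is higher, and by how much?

Field X by 2384 ft

Field X: ISA temp = -4.8°C, deviation +20.8°C, DA = 9900 + 120 × 20.8 = 12396 ft.
Field Y: ISA temp = -5.6°C, deviation -2.4°C, DA = 10300 + 120 × (-2.4) = 10012 ft.
Field X is higher by 12396 − 10012 = 2384 ft.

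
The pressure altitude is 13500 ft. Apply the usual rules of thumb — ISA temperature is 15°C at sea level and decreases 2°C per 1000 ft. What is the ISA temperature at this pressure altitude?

ISA temperature = 15 − 2 × (13500/1000) = 15 − 27 = -12°C.

-12°C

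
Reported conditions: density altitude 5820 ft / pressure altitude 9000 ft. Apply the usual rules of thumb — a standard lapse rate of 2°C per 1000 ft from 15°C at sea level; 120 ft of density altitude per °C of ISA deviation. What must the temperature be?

-29.5°C

Density altitude − pressure altitude = 5820 − 9000 = -3180 ft.
At 120 ft/°C that is an ISA deviation of -3180/120 = -26.5°C.
ISA temperature at 9000 ft = 15 − 2 × (9000/1000) = -3°C.
OAT = ISA + deviation = -3 + (-26.5) = -29.5°C.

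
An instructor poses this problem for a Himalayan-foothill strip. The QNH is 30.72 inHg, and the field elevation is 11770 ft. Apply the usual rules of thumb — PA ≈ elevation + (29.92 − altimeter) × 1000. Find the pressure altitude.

Pressure correction = (29.92 − 30.72) × 1000 = -800 ft.
Pressure altitude = 11770 + (-800) = 10970 ft.

10970 ft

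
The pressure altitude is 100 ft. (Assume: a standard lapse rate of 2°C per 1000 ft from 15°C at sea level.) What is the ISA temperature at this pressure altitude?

14.8°C

ISA temperature = 15 − 2 × (100/1000) = 15 − 0.2 = 14.8°C.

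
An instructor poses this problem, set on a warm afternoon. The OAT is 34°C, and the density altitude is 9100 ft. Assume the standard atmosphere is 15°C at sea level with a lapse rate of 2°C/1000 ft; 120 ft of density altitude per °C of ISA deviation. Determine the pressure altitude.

DA = PA + 120 × (OAT − (15 − 2·PA/1000)) = PA + 120·OAT − 1800 + 0.24·PA = 1.24·PA + 120·OAT − 1800.
So 1.24·PA = 9100 − 120 × 34 + 1800 = 6820.
PA = 6820 / 1.24 = 5500 ft.

5500 ft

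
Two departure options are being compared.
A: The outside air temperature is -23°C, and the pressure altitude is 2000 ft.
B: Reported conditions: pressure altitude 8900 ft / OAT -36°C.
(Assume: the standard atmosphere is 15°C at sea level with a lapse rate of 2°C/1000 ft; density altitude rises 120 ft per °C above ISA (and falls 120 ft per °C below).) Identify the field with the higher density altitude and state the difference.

B by 6996 ft

A: ISA temp = 11°C, deviation -34°C, DA = 2000 + 120 × (-34) = -2080 ft.
B: ISA temp = -2.8°C, deviation -33.2°C, DA = 8900 + 120 × (-33.2) = 4916 ft.
B is higher by 4916 − (-2080) = 6996 ft.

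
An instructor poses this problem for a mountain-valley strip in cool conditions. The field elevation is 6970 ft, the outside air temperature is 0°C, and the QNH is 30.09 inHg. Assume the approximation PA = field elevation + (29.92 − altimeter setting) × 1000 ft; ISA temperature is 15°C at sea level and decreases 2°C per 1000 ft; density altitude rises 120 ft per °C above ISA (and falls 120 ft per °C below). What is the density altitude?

6632 ft

Pressure altitude = 6970 + (29.92 − 30.09) × 1000 = 6970 + (-170) = 6800 ft.
ISA temperature at 6800 ft = 15 − 2 × (6800/1000) = 1.4°C.
ISA deviation = 0 − 1.4 = -1.4°C.
Density altitude = 6800 + 120 × (-1.4) = 6632 ft.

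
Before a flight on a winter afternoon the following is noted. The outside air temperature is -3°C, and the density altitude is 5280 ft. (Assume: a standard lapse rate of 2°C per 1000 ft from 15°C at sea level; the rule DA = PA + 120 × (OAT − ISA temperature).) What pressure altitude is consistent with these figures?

DA = PA + 120 × (OAT − (15 − 2·PA/1000)) = PA + 120·OAT − 1800 + 0.24·PA = 1.24·PA + 120·OAT − 1800.
So 1.24·PA = 5280 − 120 × (-3) + 1800 = 7440.
PA = 7440 / 1.24 = 6000 ft.

6000 ft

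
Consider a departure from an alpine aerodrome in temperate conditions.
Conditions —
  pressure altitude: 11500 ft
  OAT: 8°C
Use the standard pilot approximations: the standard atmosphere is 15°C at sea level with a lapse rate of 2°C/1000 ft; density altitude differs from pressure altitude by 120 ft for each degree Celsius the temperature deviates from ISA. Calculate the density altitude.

ISA temperature at 11500 ft = 15 − 2 × (11500/1000) = -8°C.
ISA deviation = 8 − (-8) = +16°C.
Density altitude = 11500 + 120 × (16) = 11500 + (+1920) = 13420 ft.

13420 ft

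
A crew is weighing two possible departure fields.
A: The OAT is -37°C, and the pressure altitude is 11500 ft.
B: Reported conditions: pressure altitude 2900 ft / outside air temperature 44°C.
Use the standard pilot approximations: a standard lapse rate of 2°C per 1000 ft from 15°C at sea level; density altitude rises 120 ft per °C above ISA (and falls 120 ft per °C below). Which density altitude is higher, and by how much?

A by 944 ft

A: ISA temp = -8°C, deviation -29°C, DA = 11500 + 120 × (-29) = 8020 ft.
B: ISA temp = 9.2°C, deviation +34.8°C, DA = 2900 + 120 × 34.8 = 7076 ft.
A is higher by 8020 − 7076 = 944 ft.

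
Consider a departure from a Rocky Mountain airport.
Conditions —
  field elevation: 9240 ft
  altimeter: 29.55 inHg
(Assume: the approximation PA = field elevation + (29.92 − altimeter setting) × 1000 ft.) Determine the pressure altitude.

9610 ft

Pressure correction = (29.92 − 29.55) × 1000 = +370 ft.
Pressure altitude = 9240 + (+370) = 9610 ft.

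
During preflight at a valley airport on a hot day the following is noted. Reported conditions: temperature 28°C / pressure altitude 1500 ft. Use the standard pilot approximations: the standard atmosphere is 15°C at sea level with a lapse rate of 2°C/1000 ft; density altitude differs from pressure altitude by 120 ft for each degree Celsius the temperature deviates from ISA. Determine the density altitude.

ISA temperature at 1500 ft = 15 − 2 × (1500/1000) = 12°C.
ISA deviation = 28 − 12 = +16°C.
Density altitude = 1500 + 120 × (16) = 1500 + (+1920) = 3420 ft.

3420 ft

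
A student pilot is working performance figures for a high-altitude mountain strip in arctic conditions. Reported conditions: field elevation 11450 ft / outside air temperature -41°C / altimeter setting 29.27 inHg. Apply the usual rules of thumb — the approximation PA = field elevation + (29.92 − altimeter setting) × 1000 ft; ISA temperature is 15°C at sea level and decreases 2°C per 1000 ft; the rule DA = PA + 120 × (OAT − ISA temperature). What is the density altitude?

Pressure altitude = 11450 + (29.92 − 29.27) × 1000 = 11450 + (+650) = 12100 ft.
ISA temperature at 12100 ft = 15 − 2 × (12100/1000) = -9.2°C.
ISA deviation = -41 − (-9.2) = -31.8°C.
Density altitude = 12100 + 120 × (-31.8) = 8284 ft.

8284 ft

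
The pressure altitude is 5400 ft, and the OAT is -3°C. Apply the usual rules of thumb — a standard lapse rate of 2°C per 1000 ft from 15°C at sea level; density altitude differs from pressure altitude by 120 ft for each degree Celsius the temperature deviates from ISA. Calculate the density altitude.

4536 ft

ISA temperature at 5400 ft = 15 − 2 × (5400/1000) = 4.2°C.
ISA deviation = -3 − 4.2 = -7.2°C.
Density altitude = 5400 + 120 × (-7.2) = 5400 + (-864) = 4536 ft.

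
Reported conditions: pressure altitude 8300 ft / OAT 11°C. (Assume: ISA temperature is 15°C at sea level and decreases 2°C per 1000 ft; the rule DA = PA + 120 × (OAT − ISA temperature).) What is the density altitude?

ISA temperature at 8300 ft = 15 − 2 × (8300/1000) = -1.6°C.
ISA deviation = 11 − (-1.6) = +12.6°C.
Density altitude = 8300 + 120 × (12.6) = 8300 + (+1512) = 9812 ft.

9812 ft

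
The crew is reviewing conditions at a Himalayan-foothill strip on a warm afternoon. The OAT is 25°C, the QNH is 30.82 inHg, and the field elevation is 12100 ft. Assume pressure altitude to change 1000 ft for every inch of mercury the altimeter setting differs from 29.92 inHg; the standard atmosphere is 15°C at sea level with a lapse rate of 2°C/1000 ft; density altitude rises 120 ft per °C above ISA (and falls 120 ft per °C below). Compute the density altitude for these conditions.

15088 ft

Pressure altitude = 12100 + (29.92 − 30.82) × 1000 = 12100 + (-900) = 11200 ft.
ISA temperature at 11200 ft = 15 − 2 × (11200/1000) = -7.4°C.
ISA deviation = 25 − (-7.4) = +32.4°C.
Density altitude = 11200 + 120 × (32.4) = 15088 ft.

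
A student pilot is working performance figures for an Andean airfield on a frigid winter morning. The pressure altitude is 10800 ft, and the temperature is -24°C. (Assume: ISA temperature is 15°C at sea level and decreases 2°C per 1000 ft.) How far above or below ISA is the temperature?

ISA temperature at 10800 ft = 15 − 2 × (10800/1000) = -6.6°C.
Deviation = OAT − ISA = -24 − (-6.6) = -17.4°C.

ISA-17.4°C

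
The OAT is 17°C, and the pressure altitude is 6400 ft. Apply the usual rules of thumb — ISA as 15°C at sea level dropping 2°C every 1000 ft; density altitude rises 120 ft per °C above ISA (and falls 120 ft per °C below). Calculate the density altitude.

8176 ft

ISA temperature at 6400 ft = 15 − 2 × (6400/1000) = 2.2°C.
ISA deviation = 17 − 2.2 = +14.8°C.
Density altitude = 6400 + 120 × (14.8) = 6400 + (+1776) = 8176 ft.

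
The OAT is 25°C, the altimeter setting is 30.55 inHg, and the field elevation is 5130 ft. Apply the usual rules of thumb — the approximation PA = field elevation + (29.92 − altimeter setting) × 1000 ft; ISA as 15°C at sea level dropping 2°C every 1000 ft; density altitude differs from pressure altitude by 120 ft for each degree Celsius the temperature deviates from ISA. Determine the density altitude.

6780 ft

Pressure altitude = 5130 + (29.92 − 30.55) × 1000 = 5130 + (-630) = 4500 ft.
ISA temperature at 4500 ft = 15 − 2 × (4500/1000) = 6°C.
ISA deviation = 25 − 6 = +19°C.
Density altitude = 4500 + 120 × (19) = 6780 ft.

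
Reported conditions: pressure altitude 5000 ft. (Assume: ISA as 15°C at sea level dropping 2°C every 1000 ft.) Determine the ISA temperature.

5°C

ISA temperature = 15 − 2 × (5000/1000) = 15 − 10 = 5°C.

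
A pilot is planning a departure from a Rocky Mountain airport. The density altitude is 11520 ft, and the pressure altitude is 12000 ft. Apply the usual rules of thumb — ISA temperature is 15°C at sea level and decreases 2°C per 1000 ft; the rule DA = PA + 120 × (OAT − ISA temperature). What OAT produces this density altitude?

Density altitude − pressure altitude = 11520 − 12000 = -480 ft.
At 120 ft/°C that is an ISA deviation of -480/120 = -4°C.
ISA temperature at 12000 ft = 15 − 2 × (12000/1000) = -9°C.
OAT = ISA + deviation = -9 + (-4) = -13°C.

-13°C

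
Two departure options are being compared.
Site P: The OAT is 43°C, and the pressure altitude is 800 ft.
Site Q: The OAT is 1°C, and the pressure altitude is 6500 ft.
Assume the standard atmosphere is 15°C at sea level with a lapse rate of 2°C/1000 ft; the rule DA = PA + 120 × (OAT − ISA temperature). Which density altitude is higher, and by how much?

Site Q by 2028 ft

Site P: ISA temp = 13.4°C, deviation +29.6°C, DA = 800 + 120 × 29.6 = 4352 ft.
Site Q: ISA temp = 2°C, deviation -1°C, DA = 6500 + 120 × (-1) = 6380 ft.
Site Q is higher by 6380 − 4352 = 2028 ft.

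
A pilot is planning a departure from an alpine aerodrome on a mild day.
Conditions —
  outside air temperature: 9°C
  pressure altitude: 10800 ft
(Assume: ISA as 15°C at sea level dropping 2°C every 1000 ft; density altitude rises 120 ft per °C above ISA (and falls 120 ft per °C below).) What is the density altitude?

ISA temperature at 10800 ft = 15 − 2 × (10800/1000) = -6.6°C.
ISA deviation = 9 − (-6.6) = +15.6°C.
Density altitude = 10800 + 120 × (15.6) = 10800 + (+1872) = 12672 ft.

12672 ft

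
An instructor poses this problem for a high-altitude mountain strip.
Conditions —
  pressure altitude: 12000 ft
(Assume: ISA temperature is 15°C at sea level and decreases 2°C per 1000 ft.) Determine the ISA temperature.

-9°C

ISA temperature = 15 − 2 × (12000/1000) = 15 − 24 = -9°C.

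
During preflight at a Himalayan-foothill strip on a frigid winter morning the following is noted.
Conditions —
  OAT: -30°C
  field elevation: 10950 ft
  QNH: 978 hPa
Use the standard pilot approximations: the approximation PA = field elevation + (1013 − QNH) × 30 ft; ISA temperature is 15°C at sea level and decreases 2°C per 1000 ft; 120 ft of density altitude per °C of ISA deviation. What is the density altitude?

Pressure altitude = 10950 + (1013 − 978) × 30 = 10950 + (+1050) = 12000 ft.
ISA temperature at 12000 ft = 15 − 2 × (12000/1000) = -9°C.
ISA deviation = -30 − (-9) = -21°C.
Density altitude = 12000 + 120 × (-21) = 9480 ft.

9480 ft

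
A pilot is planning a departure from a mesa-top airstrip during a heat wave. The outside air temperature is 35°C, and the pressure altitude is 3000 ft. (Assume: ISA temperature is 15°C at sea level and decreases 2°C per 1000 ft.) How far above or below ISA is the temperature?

ISA+26°C

ISA temperature at 3000 ft = 15 − 2 × (3000/1000) = 9°C.
Deviation = OAT − ISA = 35 − 9 = +26°C.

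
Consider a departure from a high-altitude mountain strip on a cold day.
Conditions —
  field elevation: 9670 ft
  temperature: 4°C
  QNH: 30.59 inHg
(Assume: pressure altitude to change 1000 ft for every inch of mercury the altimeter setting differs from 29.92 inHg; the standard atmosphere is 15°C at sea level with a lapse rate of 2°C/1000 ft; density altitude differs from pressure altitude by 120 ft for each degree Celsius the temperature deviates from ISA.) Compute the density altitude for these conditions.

Pressure altitude = 9670 + (29.92 − 30.59) × 1000 = 9670 + (-670) = 9000 ft.
ISA temperature at 9000 ft = 15 − 2 × (9000/1000) = -3°C.
ISA deviation = 4 − (-3) = +7°C.
Density altitude = 9000 + 120 × (7) = 9840 ft.

9840 ft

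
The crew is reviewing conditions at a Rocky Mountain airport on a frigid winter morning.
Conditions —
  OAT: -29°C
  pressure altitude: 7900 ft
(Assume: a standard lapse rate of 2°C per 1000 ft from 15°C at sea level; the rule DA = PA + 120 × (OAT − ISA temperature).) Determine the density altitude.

ISA temperature at 7900 ft = 15 − 2 × (7900/1000) = -0.8°C.
ISA deviation = -29 − (-0.8) = -28.2°C.
Density altitude = 7900 + 120 × (-28.2) = 7900 + (-3384) = 4516 ft.

4516 ft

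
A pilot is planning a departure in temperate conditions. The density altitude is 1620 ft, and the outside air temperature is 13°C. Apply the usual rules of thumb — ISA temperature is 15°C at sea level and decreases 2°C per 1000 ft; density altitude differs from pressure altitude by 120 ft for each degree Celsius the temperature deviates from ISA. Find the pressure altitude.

DA = PA + 120 × (OAT − (15 − 2·PA/1000)) = PA + 120·OAT − 1800 + 0.24·PA = 1.24·PA + 120·OAT − 1800.
So 1.24·PA = 1620 − 120 × 13 + 1800 = 1860.
PA = 1860 / 1.24 = 1500 ft.

1500 ft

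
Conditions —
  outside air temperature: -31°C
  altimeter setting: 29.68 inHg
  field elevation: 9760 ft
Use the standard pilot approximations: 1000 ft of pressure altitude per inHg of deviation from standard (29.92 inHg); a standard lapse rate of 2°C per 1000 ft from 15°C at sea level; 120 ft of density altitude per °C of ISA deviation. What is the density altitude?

Pressure altitude = 9760 + (29.92 − 29.68) × 1000 = 9760 + (+240) = 10000 ft.
ISA temperature at 10000 ft = 15 − 2 × (10000/1000) = -5°C.
ISA deviation = -31 − (-5) = -26°C.
Density altitude = 10000 + 120 × (-26) = 6880 ft.

6880 ft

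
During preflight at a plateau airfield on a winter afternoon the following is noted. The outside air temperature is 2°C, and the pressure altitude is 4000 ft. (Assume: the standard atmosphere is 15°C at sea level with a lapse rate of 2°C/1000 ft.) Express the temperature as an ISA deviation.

ISA temperature at 4000 ft = 15 − 2 × (4000/1000) = 7°C.
Deviation = OAT − ISA = 2 − 7 = -5°C.

ISA-5°C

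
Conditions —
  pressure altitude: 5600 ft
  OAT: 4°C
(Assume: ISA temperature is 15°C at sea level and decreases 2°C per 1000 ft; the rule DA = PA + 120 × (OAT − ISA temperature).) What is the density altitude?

ISA temperature at 5600 ft = 15 − 2 × (5600/1000) = 3.8°C.
ISA deviation = 4 − 3.8 = +0.2°C.
Density altitude = 5600 + 120 × (0.2) = 5600 + (+24) = 5624 ft.

5624 ft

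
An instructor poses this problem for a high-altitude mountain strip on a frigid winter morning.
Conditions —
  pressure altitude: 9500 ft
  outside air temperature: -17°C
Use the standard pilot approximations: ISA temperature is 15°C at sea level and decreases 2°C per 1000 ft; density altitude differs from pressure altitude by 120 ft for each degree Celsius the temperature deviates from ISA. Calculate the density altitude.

ISA temperature at 9500 ft = 15 − 2 × (9500/1000) = -4°C.
ISA deviation = -17 − (-4) = -13°C.
Density altitude = 9500 + 120 × (-13) = 9500 + (-1560) = 7940 ft.

7940 ft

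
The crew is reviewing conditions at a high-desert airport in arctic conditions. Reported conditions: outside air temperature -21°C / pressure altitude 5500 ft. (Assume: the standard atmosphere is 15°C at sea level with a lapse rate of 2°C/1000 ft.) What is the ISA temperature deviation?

ISA temperature at 5500 ft = 15 − 2 × (5500/1000) = 4°C.
Deviation = OAT − ISA = -21 − 4 = -25°C.

ISA-25°C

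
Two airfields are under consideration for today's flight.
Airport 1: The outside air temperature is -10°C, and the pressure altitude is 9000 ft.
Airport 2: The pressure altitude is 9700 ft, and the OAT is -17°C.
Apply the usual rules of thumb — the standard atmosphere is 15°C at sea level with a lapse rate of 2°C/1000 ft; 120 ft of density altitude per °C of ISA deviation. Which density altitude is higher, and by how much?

Airport 1: ISA temp = -3°C, deviation -7°C, DA = 9000 + 120 × (-7) = 8160 ft.
Airport 2: ISA temp = -4.4°C, deviation -12.6°C, DA = 9700 + 120 × (-12.6) = 8188 ft.
Airport 2 is higher by 8188 − 8160 = 28 ft.

Airport 2 by 28 ft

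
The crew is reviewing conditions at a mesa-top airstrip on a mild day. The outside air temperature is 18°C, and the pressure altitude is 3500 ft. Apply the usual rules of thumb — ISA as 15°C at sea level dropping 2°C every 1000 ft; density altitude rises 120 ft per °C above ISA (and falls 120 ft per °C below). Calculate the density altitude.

ISA temperature at 3500 ft = 15 − 2 × (3500/1000) = 8°C.
ISA deviation = 18 − 8 = +10°C.
Density altitude = 3500 + 120 × (10) = 3500 + (+1200) = 4700 ft.

4700 ft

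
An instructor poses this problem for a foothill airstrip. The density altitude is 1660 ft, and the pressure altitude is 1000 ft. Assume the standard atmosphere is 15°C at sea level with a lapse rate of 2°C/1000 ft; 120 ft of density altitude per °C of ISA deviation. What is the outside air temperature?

Density altitude − pressure altitude = 1660 − 1000 = +660 ft.
At 120 ft/°C that is an ISA deviation of 660/120 = +5.5°C.
ISA temperature at 1000 ft = 15 − 2 × (1000/1000) = 13°C.
OAT = ISA + deviation = 13 + (+5.5) = 18.5°C.

18.5°C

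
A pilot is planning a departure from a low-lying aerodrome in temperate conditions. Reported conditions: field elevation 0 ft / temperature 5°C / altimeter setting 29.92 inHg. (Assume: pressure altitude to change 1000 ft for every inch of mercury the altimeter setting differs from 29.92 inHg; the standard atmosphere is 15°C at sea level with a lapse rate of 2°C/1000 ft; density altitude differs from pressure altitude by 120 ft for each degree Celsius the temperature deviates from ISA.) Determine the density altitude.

-1200 ft

Pressure altitude = 0 + (29.92 − 29.92) × 1000 = 0 + (0) = 0 ft.
ISA temperature at 0 ft = 15 − 2 × (0/1000) = 15°C.
ISA deviation = 5 − 15 = -10°C.
Density altitude = 0 + 120 × (-10) = -1200 ft.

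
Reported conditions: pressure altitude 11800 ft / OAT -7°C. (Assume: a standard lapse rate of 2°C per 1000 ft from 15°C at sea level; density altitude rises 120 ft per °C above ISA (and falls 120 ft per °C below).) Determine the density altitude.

ISA temperature at 11800 ft = 15 − 2 × (11800/1000) = -8.6°C.
ISA deviation = -7 − (-8.6) = +1.6°C.
Density altitude = 11800 + 120 × (1.6) = 11800 + (+192) = 11992 ft.

11992 ft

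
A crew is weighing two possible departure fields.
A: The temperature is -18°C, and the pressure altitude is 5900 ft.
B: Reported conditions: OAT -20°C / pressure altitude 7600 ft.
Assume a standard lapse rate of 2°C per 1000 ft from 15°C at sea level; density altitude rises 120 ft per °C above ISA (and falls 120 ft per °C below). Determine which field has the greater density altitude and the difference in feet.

B by 1868 ft

A: ISA temp = 3.2°C, deviation -21.2°C, DA = 5900 + 120 × (-21.2) = 3356 ft.
B: ISA temp = -0.2°C, deviation -19.8°C, DA = 7600 + 120 × (-19.8) = 5224 ft.
B is higher by 5224 − 3356 = 1868 ft.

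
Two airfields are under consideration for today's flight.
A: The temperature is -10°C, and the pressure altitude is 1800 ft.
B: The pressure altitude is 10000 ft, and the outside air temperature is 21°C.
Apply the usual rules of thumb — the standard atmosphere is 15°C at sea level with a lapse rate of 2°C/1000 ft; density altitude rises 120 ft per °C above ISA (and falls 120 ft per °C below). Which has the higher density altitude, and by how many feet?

A: ISA temp = 11.4°C, deviation -21.4°C, DA = 1800 + 120 × (-21.4) = -768 ft.
B: ISA temp = -5°C, deviation +26°C, DA = 10000 + 120 × 26 = 13120 ft.
B is higher by 13120 − (-768) = 13888 ft.

B by 13888 ft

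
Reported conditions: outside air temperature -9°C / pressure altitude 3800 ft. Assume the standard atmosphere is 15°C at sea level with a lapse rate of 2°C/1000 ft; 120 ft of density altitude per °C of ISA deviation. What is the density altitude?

ISA temperature at 3800 ft = 15 − 2 × (3800/1000) = 7.4°C.
ISA deviation = -9 − 7.4 = -16.4°C.
Density altitude = 3800 + 120 × (-16.4) = 3800 + (-1968) = 1832 ft.

1832 ft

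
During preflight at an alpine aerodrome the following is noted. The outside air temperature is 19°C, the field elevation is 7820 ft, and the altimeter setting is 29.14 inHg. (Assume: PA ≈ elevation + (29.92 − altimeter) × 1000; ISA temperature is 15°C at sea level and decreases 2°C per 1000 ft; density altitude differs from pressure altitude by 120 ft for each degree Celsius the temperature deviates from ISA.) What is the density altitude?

11144 ft

Pressure altitude = 7820 + (29.92 − 29.14) × 1000 = 7820 + (+780) = 8600 ft.
ISA temperature at 8600 ft = 15 − 2 × (8600/1000) = -2.2°C.
ISA deviation = 19 − (-2.2) = +21.2°C.
Density altitude = 8600 + 120 × (21.2) = 11144 ft.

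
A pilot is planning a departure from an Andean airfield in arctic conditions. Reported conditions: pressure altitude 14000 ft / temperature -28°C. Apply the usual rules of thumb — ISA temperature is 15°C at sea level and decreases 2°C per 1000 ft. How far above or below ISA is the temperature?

ISA-15°C

ISA temperature at 14000 ft = 15 − 2 × (14000/1000) = -13°C.
Deviation = OAT − ISA = -28 − (-13) = -15°C.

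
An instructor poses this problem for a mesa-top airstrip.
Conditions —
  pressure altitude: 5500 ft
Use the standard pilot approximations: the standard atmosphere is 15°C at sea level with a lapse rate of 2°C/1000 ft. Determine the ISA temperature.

4°C

ISA temperature = 15 − 2 × (5500/1000) = 15 − 11 = 4°C.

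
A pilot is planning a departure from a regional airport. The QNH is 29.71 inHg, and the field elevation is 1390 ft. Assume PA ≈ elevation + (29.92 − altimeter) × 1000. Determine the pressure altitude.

1600 ft

Pressure correction = (29.92 − 29.71) × 1000 = +210 ft.
Pressure altitude = 1390 + (+210) = 1600 ft.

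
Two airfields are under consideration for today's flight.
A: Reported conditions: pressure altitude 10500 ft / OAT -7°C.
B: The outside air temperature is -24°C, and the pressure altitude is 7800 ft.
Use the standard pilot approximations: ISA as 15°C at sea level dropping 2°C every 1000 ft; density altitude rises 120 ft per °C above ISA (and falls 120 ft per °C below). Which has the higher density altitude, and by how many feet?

A by 5388 ft

A: ISA temp = -6°C, deviation -1°C, DA = 10500 + 120 × (-1) = 10380 ft.
B: ISA temp = -0.6°C, deviation -23.4°C, DA = 7800 + 120 × (-23.4) = 4992 ft.
A is higher by 10380 − 4992 = 5388 ft.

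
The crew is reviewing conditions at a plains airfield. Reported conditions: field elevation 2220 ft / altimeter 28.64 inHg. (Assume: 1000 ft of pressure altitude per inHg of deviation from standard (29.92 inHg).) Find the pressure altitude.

Pressure correction = (29.92 − 28.64) × 1000 = +1280 ft.
Pressure altitude = 2220 + (+1280) = 3500 ft.

3500 ft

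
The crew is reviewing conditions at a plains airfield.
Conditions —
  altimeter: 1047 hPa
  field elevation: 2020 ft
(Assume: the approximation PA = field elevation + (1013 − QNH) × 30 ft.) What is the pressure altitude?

1000 ft

Pressure correction = (1013 − 1047) × 30 = -1020 ft.
Pressure altitude = 2020 + (-1020) = 1000 ft.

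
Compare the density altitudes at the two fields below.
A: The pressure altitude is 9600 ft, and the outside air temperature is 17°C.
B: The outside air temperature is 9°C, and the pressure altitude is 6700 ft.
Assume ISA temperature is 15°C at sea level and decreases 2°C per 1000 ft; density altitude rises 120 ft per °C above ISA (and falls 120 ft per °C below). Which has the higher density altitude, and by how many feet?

A: ISA temp = -4.2°C, deviation +21.2°C, DA = 9600 + 120 × 21.2 = 12144 ft.
B: ISA temp = 1.6°C, deviation +7.4°C, DA = 6700 + 120 × 7.4 = 7588 ft.
A is higher by 12144 − 7588 = 4556 ft.

A by 4556 ft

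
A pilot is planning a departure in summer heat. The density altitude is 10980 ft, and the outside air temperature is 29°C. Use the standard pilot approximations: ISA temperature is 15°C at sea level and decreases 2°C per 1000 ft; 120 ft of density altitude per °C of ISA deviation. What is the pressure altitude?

DA = PA + 120 × (OAT − (15 − 2·PA/1000)) = PA + 120·OAT − 1800 + 0.24·PA = 1.24·PA + 120·OAT − 1800.
So 1.24·PA = 10980 − 120 × 29 + 1800 = 9300.
PA = 9300 / 1.24 = 7500 ft.

7500 ft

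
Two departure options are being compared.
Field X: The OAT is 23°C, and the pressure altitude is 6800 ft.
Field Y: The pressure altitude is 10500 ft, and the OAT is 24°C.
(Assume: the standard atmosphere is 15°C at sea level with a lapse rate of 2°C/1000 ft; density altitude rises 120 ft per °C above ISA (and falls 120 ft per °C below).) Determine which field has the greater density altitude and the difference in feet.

Field X: ISA temp = 1.4°C, deviation +21.6°C, DA = 6800 + 120 × 21.6 = 9392 ft.
Field Y: ISA temp = -6°C, deviation +30°C, DA = 10500 + 120 × 30 = 14100 ft.
Field Y is higher by 14100 − 9392 = 4708 ft.

Field Y by 4708 ft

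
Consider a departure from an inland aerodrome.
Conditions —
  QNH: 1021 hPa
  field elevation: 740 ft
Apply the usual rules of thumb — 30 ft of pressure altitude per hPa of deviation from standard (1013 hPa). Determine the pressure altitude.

Pressure correction = (1013 − 1021) × 30 = -240 ft.
Pressure altitude = 740 + (-240) = 500 ft.

500 ft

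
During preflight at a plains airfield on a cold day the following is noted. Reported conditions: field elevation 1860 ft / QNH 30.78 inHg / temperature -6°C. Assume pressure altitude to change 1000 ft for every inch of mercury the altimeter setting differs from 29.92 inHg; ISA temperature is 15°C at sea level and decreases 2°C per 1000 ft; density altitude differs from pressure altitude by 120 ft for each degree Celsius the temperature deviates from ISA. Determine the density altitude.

Pressure altitude = 1860 + (29.92 − 30.78) × 1000 = 1860 + (-860) = 1000 ft.
ISA temperature at 1000 ft = 15 − 2 × (1000/1000) = 13°C.
ISA deviation = -6 − 13 = -19°C.
Density altitude = 1000 + 120 × (-19) = -1280 ft.

-1280 ft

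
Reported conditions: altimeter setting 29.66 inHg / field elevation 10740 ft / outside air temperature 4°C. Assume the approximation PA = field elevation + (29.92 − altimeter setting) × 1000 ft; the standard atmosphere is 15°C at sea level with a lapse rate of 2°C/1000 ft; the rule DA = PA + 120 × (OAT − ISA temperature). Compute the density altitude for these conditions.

Pressure altitude = 10740 + (29.92 − 29.66) × 1000 = 10740 + (+260) = 11000 ft.
ISA temperature at 11000 ft = 15 − 2 × (11000/1000) = -7°C.
ISA deviation = 4 − (-7) = +11°C.
Density altitude = 11000 + 120 × (11) = 12320 ft.

12320 ft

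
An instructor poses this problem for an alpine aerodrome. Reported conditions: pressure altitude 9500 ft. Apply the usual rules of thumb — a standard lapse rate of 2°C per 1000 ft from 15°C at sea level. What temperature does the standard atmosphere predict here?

-4°C

ISA temperature = 15 − 2 × (9500/1000) = 15 − 19 = -4°C.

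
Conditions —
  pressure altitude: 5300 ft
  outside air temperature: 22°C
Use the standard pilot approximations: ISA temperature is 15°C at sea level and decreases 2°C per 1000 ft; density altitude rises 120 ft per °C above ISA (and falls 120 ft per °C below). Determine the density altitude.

ISA temperature at 5300 ft = 15 − 2 × (5300/1000) = 4.4°C.
ISA deviation = 22 − 4.4 = +17.6°C.
Density altitude = 5300 + 120 × (17.6) = 5300 + (+2112) = 7412 ft.

7412 ft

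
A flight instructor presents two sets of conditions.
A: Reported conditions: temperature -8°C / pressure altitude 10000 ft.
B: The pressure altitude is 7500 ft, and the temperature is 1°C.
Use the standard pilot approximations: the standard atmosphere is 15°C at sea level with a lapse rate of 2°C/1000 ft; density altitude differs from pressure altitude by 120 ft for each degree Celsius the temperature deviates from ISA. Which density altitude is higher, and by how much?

A by 2020 ft

A: ISA temp = -5°C, deviation -3°C, DA = 10000 + 120 × (-3) = 9640 ft.
B: ISA temp = 0°C, deviation +1°C, DA = 7500 + 120 × 1 = 7620 ft.
A is higher by 9640 − 7620 = 2020 ft.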